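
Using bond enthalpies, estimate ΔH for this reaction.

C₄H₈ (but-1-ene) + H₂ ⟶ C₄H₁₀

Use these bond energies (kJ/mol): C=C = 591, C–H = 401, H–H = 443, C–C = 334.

ΔH ≈ −102 kJ

Bonds broken (reactants):
  C–C: 2 × 334 = 668
  C–H: 8 × 401 = 3208
  C=C: 1 × 591 = 591
  H–H: 1 × 443 = 443
  Σ(broken) = 4910 kJ
Bonds formed (products):
  C–C: 3 × 334 = 1002
  C–H: 10 × 401 = 4010
  Σ(formed) = 5012 kJ
ΔH = Σ(broken) − Σ(formed) = 4910 − 5012 = −102 kJ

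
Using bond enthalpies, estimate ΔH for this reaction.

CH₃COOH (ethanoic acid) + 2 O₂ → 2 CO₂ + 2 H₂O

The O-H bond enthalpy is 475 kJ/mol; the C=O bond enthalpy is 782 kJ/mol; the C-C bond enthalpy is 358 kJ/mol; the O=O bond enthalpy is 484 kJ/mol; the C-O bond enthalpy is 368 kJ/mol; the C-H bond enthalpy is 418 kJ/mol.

Bonds broken (reactants):
  C-C: 1 × 358 = 358
  C-H: 3 × 418 = 1254
  C-O: 1 × 368 = 368
  C=O: 1 × 782 = 782
  O-H: 1 × 475 = 475
  O=O: 2 × 484 = 968
  Σ(broken) = 4205 kJ
Bonds formed (products):
  C=O: 4 × 782 = 3128
  O-H: 4 × 475 = 1900
  Σ(formed) = 5028 kJ
ΔH = Σ(broken) − Σ(formed) = 4205 − 5028 = −823 kJ

ΔH ≈ −823 kJ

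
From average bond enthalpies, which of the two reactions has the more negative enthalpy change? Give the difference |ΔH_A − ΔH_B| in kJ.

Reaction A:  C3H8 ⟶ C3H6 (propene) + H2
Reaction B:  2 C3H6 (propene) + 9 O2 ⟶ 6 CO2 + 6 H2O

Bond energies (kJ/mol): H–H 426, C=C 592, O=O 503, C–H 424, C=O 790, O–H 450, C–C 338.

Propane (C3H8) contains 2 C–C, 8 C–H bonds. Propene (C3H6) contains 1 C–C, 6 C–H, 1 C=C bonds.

Reaction B, by 3573 kJ

Reaction A:
  Bonds broken (reactants):
    C–C: 2 × 338 = 676
    C–H: 8 × 424 = 3392
    Σ(broken) = 4068 kJ
  Bonds formed (products):
    C–C: 1 × 338 = 338
    C–H: 6 × 424 = 2544
    C=C: 1 × 592 = 592
    H–H: 1 × 426 = 426
    Σ(formed) = 3900 kJ
  ΔH_A = 4068 − 3900 = +168 kJ
Reaction B:
  Bonds broken (reactants):
    C–C: 2 × 338 = 676
    C–H: 12 × 424 = 5088
    C=C: 2 × 592 = 1184
    O=O: 9 × 503 = 4527
    Σ(broken) = 11475 kJ
  Bonds formed (products):
    C=O: 12 × 790 = 9480
    O–H: 12 × 450 = 5400
    Σ(formed) = 14880 kJ
  ΔH_B = 11475 − 14880 = −3405 kJ
ΔH_A − ΔH_B = +3573 kJ, so reaction B has the more negative ΔH; |ΔH_A − ΔH_B| = 3573 kJ.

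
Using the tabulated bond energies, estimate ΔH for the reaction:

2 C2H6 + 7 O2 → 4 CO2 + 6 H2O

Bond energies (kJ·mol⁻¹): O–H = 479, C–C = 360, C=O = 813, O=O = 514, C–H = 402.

Bonds broken (reactants):
  C–C: 2 × 360 = 720
  C–H: 12 × 402 = 4824
  O=O: 7 × 514 = 3598
  Σ(broken) = 9142 kJ
Bonds formed (products):
  C=O: 8 × 813 = 6504
  O–H: 12 × 479 = 5748
  Σ(formed) = 12252 kJ
ΔH = Σ(broken) − Σ(formed) = 9142 − 12252 = −3110 kJ

ΔH ≈ −3110 kJ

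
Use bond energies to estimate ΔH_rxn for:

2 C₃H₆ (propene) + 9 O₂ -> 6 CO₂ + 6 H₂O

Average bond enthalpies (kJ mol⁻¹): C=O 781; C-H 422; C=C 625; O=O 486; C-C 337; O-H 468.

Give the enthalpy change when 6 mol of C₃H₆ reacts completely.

Bonds broken (reactants):
  C-C: 2 × 337 = 674
  C-H: 12 × 422 = 5064
  C=C: 2 × 625 = 1250
  O=O: 9 × 486 = 4374
  Σ(broken) = 11362 kJ
Bonds formed (products):
  C=O: 12 × 781 = 9372
  O-H: 12 × 468 = 5616
  Σ(formed) = 14988 kJ
ΔH = Σ(broken) − Σ(formed) = 11362 − 14988 = −3626 kJ
For 3× the reaction as written: 3 × (−3626) = −10878 kJ

ΔH = −10878 kJ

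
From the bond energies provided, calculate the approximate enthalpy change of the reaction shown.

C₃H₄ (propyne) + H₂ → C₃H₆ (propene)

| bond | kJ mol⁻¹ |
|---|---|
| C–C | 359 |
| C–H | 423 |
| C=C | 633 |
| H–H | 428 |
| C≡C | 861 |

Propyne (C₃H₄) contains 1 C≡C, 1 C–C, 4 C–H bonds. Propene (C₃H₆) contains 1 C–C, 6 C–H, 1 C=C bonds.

ΔH ≈ −190 kJ

Bonds broken (reactants):
  C≡C: 1 × 861 = 861
  C–C: 1 × 359 = 359
  C–H: 4 × 423 = 1692
  H–H: 1 × 428 = 428
  Σ(broken) = 3340 kJ
Bonds formed (products):
  C–C: 1 × 359 = 359
  C–H: 6 × 423 = 2538
  C=C: 1 × 633 = 633
  Σ(formed) = 3530 kJ
ΔH = Σ(broken) − Σ(formed) = 3340 − 3530 = −190 kJ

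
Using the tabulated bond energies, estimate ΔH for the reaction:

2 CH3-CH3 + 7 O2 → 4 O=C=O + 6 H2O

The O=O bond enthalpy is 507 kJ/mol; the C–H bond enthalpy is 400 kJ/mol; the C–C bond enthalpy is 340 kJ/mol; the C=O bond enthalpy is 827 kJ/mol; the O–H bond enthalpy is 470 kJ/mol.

ΔH ≈ −3227 kJ

Bonds broken (reactants):
  C–C: 2 × 340 = 680
  C–H: 12 × 400 = 4800
  O=O: 7 × 507 = 3549
  Σ(broken) = 9029 kJ
Bonds formed (products):
  C=O: 8 × 827 = 6616
  O–H: 12 × 470 = 5640
  Σ(formed) = 12256 kJ
ΔH = Σ(broken) − Σ(formed) = 9029 − 12256 = −3227 kJ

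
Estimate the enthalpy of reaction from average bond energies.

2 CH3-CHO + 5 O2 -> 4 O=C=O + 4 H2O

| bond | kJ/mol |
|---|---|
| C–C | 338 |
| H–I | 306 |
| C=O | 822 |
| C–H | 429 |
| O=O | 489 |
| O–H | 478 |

ΔH ≈ −2203 kJ

Bonds broken (reactants):
  C–C: 2 × 338 = 676
  C–H: 8 × 429 = 3432
  C=O: 2 × 822 = 1644
  O=O: 5 × 489 = 2445
  Σ(broken) = 8197 kJ
Bonds formed (products):
  C=O: 8 × 822 = 6576
  O–H: 8 × 478 = 3824
  Σ(formed) = 10400 kJ
ΔH = Σ(broken) − Σ(formed) = 8197 − 10400 = −2203 kJ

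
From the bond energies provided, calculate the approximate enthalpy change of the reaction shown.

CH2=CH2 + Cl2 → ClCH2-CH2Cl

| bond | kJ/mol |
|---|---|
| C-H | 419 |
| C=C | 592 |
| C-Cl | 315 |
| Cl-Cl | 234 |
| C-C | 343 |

Bonds broken (reactants):
  C-H: 4 × 419 = 1676
  C=C: 1 × 592 = 592
  Cl-Cl: 1 × 234 = 234
  Σ(broken) = 2502 kJ
Bonds formed (products):
  C-C: 1 × 343 = 343
  C-Cl: 2 × 315 = 630
  C-H: 4 × 419 = 1676
  Σ(formed) = 2649 kJ
ΔH = Σ(broken) − Σ(formed) = 2502 − 2649 = −147 kJ

ΔH ≈ −147 kJ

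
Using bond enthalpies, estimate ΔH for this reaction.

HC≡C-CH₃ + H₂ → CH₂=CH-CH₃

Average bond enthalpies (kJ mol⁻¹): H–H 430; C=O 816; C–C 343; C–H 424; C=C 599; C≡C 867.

ΔH ≈ −150 kJ

Bonds broken (reactants):
  C≡C: 1 × 867 = 867
  C–C: 1 × 343 = 343
  C–H: 4 × 424 = 1696
  H–H: 1 × 430 = 430
  Σ(broken) = 3336 kJ
Bonds formed (products):
  C–C: 1 × 343 = 343
  C–H: 6 × 424 = 2544
  C=C: 1 × 599 = 599
  Σ(formed) = 3486 kJ
ΔH = Σ(broken) − Σ(formed) = 3336 − 3486 = −150 kJ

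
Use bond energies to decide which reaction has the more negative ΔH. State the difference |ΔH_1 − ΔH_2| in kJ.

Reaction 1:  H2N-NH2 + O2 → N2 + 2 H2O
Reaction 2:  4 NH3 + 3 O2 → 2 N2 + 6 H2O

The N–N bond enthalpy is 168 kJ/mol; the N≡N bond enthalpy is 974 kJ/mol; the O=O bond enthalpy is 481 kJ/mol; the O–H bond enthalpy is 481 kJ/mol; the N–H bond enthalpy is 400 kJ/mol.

Reaction 1:
  Bonds broken (reactants):
    N–H: 4 × 400 = 1600
    N–N: 1 × 168 = 168
    O=O: 1 × 481 = 481
    Σ(broken) = 2249 kJ
  Bonds formed (products):
    N≡N: 1 × 974 = 974
    O–H: 4 × 481 = 1924
    Σ(formed) = 2898 kJ
  ΔH_1 = 2249 − 2898 = −649 kJ
Reaction 2:
  Bonds broken (reactants):
    N–H: 12 × 400 = 4800
    O=O: 3 × 481 = 1443
    Σ(broken) = 6243 kJ
  Bonds formed (products):
    N≡N: 2 × 974 = 1948
    O–H: 12 × 481 = 5772
    Σ(formed) = 7720 kJ
  ΔH_2 = 6243 − 7720 = −1477 kJ
ΔH_1 − ΔH_2 = +828 kJ, so reaction 2 has the more negative ΔH; |ΔH_1 − ΔH_2| = 828 kJ.

Reaction 2, by 828 kJ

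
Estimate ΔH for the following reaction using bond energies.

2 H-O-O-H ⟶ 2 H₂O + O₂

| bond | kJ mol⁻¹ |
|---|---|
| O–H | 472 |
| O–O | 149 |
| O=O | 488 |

Bonds broken (reactants):
  O–H: 4 × 472 = 1888
  O–O: 2 × 149 = 298
  Σ(broken) = 2186 kJ
Bonds formed (products):
  O–H: 4 × 472 = 1888
  O=O: 1 × 488 = 488
  Σ(formed) = 2376 kJ
ΔH = Σ(broken) − Σ(formed) = 2186 − 2376 = −190 kJ

ΔH ≈ −190 kJ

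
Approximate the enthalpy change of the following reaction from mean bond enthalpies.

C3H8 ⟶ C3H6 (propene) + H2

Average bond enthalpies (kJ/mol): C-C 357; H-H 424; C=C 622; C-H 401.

Bonds broken (reactants):
  C-C: 2 × 357 = 714
  C-H: 8 × 401 = 3208
  Σ(broken) = 3922 kJ
Bonds formed (products):
  C-C: 1 × 357 = 357
  C-H: 6 × 401 = 2406
  C=C: 1 × 622 = 622
  H-H: 1 × 424 = 424
  Σ(formed) = 3809 kJ
ΔH = Σ(broken) − Σ(formed) = 3922 − 3809 = +113 kJ

ΔH ≈ +113 kJ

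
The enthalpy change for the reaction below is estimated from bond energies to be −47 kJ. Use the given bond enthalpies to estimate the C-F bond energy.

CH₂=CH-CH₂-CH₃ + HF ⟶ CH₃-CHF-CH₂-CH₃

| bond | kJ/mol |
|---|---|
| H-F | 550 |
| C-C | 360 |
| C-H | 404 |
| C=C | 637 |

Let D be the C-F bond energy.
Σ(broken) = 2×360 + 8×404 + 1×637 + 1×550 = 5139
Σ(formed) = 3×360 + 1×D + 9×404 = 4716 + D
ΔH = Σ(broken) − Σ(formed) = (5139) − (4716 + D) = +423 − D
Setting this equal to −47 kJ gives D = 470 kJ/mol.

D(C-F) ≈ 470 kJ/mol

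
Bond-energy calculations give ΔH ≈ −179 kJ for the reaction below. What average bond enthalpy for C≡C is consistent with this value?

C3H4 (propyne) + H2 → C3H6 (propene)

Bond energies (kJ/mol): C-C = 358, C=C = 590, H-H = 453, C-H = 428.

D(C≡C) ≈ 814 kJ/mol

Let D be the C≡C bond energy.
Σ(broken) = 1×D + 1×358 + 4×428 + 1×453 = 2523 + D
Σ(formed) = 1×358 + 6×428 + 1×590 = 3516
ΔH = Σ(broken) − Σ(formed) = (2523 + D) − (3516) = −993 + D
Setting this equal to −179 kJ gives D = 814 kJ/mol.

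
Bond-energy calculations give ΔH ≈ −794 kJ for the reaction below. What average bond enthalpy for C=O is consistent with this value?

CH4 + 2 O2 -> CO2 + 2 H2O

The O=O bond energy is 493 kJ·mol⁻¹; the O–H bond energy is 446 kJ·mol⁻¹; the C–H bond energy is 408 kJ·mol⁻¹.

Let D be the C=O bond energy.
Σ(broken) = 4×408 + 2×493 = 2618
Σ(formed) = 2×D + 4×446 = 1784 + 2D
ΔH = Σ(broken) − Σ(formed) = (2618) − (1784 + 2D) = +834 − 2D
Setting this equal to −794 kJ gives 2D = 1628, so D = 814 kJ/mol.

D(C=O) ≈ 814 kJ/mol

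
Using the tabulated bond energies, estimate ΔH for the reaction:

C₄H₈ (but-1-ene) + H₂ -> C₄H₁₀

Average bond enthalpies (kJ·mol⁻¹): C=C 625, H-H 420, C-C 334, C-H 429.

Bonds broken (reactants):
  C-C: 2 × 334 = 668
  C-H: 8 × 429 = 3432
  C=C: 1 × 625 = 625
  H-H: 1 × 420 = 420
  Σ(broken) = 5145 kJ
Bonds formed (products):
  C-C: 3 × 334 = 1002
  C-H: 10 × 429 = 4290
  Σ(formed) = 5292 kJ
ΔH = Σ(broken) − Σ(formed) = 5145 − 5292 = −147 kJ

ΔH ≈ −147 kJ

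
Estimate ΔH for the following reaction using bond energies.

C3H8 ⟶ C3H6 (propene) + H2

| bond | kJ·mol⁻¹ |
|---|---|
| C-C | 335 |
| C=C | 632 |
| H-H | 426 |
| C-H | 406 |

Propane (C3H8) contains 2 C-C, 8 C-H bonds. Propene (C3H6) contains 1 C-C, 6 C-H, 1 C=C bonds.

ΔH ≈ +89 kJ

Bonds broken (reactants):
  C-C: 2 × 335 = 670
  C-H: 8 × 406 = 3248
  Σ(broken) = 3918 kJ
Bonds formed (products):
  C-C: 1 × 335 = 335
  C-H: 6 × 406 = 2436
  C=C: 1 × 632 = 632
  H-H: 1 × 426 = 426
  Σ(formed) = 3829 kJ
ΔH = Σ(broken) − Σ(formed) = 3918 − 3829 = +89 kJ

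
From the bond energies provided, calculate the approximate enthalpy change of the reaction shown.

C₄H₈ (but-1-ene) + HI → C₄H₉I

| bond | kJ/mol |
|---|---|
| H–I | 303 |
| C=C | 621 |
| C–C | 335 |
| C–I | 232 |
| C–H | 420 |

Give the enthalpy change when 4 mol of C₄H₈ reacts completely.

ΔH = −252 kJ

Bonds broken (reactants):
  C–C: 2 × 335 = 670
  C–H: 8 × 420 = 3360
  C=C: 1 × 621 = 621
  H–I: 1 × 303 = 303
  Σ(broken) = 4954 kJ
Bonds formed (products):
  C–C: 3 × 335 = 1005
  C–H: 9 × 420 = 3780
  C–I: 1 × 232 = 232
  Σ(formed) = 5017 kJ
ΔH = Σ(broken) − Σ(formed) = 4954 − 5017 = −63 kJ
For 4× the reaction as written: 4 × (−63) = −252 kJ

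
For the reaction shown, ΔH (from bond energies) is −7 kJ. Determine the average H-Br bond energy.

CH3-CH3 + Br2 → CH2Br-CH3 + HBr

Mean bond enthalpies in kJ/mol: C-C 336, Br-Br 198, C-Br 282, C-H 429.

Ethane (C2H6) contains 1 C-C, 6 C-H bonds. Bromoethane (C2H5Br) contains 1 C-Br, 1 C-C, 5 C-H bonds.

D(H-Br) ≈ 352 kJ/mol

Let D be the H-Br bond energy.
Σ(broken) = 1×198 + 1×336 + 6×429 = 3108
Σ(formed) = 1×282 + 1×336 + 5×429 + 1×D = 2763 + D
ΔH = Σ(broken) − Σ(formed) = (3108) − (2763 + D) = +345 − D
Setting this equal to −7 kJ gives D = 352 kJ/mol.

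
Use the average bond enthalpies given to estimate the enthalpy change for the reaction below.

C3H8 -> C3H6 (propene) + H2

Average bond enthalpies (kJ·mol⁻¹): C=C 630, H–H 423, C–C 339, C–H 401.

ΔH ≈ +88 kJ

Bonds broken (reactants):
  C–C: 2 × 339 = 678
  C–H: 8 × 401 = 3208
  Σ(broken) = 3886 kJ
Bonds formed (products):
  C–C: 1 × 339 = 339
  C–H: 6 × 401 = 2406
  C=C: 1 × 630 = 630
  H–H: 1 × 423 = 423
  Σ(formed) = 3798 kJ
ΔH = Σ(broken) − Σ(formed) = 3886 − 3798 = +88 kJ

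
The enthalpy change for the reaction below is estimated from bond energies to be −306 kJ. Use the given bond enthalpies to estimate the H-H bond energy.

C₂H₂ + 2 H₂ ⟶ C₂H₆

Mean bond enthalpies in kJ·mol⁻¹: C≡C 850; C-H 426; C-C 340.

Let D be the H-H bond energy.
Σ(broken) = 1×850 + 2×426 + 2×D = 1702 + 2D
Σ(formed) = 1×340 + 6×426 = 2896
ΔH = Σ(broken) − Σ(formed) = (1702 + 2D) − (2896) = −1194 + 2D
Setting this equal to −306 kJ gives 2D = 888, so D = 444 kJ/mol.

D(H-H) ≈ 444 kJ/mol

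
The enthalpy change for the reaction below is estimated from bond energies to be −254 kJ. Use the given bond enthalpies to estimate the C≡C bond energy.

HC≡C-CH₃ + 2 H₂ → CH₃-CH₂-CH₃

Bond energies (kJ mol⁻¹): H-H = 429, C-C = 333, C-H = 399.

D(C≡C) ≈ 817 kJ/mol

Let D be the C≡C bond energy.
Σ(broken) = 1×D + 1×333 + 4×399 + 2×429 = 2787 + D
Σ(formed) = 2×333 + 8×399 = 3858
ΔH = Σ(broken) − Σ(formed) = (2787 + D) − (3858) = −1071 + D
Setting this equal to −254 kJ gives D = 817 kJ/mol.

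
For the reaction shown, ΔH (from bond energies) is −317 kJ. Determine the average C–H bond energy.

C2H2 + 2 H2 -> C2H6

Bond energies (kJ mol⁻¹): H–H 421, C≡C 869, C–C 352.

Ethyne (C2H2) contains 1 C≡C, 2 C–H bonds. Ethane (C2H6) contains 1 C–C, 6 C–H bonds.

D(C–H) ≈ 419 kJ/mol

Let D be the C–H bond energy.
Σ(broken) = 1×869 + 2×D + 2×421 = 1711 + 2D
Σ(formed) = 1×352 + 6×D = 352 + 6D
ΔH = Σ(broken) − Σ(formed) = (1711 + 2D) − (352 + 6D) = +1359 − 4D
Setting this equal to −317 kJ gives 4D = 1676, so D = 419 kJ/mol.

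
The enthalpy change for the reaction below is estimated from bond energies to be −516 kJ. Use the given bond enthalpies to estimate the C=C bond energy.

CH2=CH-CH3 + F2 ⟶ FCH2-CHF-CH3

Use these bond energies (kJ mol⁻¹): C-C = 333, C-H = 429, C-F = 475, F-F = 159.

D(C=C) ≈ 608 kJ/mol

Let D be the C=C bond energy.
Σ(broken) = 1×333 + 6×429 + 1×D + 1×159 = 3066 + D
Σ(formed) = 2×333 + 2×475 + 6×429 = 4190
ΔH = Σ(broken) − Σ(formed) = (3066 + D) − (4190) = −1124 + D
Setting this equal to −516 kJ gives D = 608 kJ/mol.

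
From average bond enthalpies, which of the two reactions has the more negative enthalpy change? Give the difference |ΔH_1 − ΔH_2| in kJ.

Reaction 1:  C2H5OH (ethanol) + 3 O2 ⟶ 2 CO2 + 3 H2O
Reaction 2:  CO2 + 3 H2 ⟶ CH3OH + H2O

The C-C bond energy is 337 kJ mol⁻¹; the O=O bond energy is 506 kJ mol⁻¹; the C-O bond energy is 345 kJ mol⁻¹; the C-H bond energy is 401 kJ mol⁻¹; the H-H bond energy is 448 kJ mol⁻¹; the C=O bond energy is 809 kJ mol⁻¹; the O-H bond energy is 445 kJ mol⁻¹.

Reaction 1:
  Bonds broken (reactants):
    C-C: 1 × 337 = 337
    C-H: 5 × 401 = 2005
    C-O: 1 × 345 = 345
    O-H: 1 × 445 = 445
    O=O: 3 × 506 = 1518
    Σ(broken) = 4650 kJ
  Bonds formed (products):
    C=O: 4 × 809 = 3236
    O-H: 6 × 445 = 2670
    Σ(formed) = 5906 kJ
  ΔH_1 = 4650 − 5906 = −1256 kJ
Reaction 2:
  Bonds broken (reactants):
    C=O: 2 × 809 = 1618
    H-H: 3 × 448 = 1344
    Σ(broken) = 2962 kJ
  Bonds formed (products):
    C-H: 3 × 401 = 1203
    C-O: 1 × 345 = 345
    O-H: 3 × 445 = 1335
    Σ(formed) = 2883 kJ
  ΔH_2 = 2962 − 2883 = +79 kJ
ΔH_1 − ΔH_2 = −1335 kJ, so reaction 1 has the more negative ΔH; |ΔH_1 − ΔH_2| = 1335 kJ.

Reaction 1, by 1335 kJ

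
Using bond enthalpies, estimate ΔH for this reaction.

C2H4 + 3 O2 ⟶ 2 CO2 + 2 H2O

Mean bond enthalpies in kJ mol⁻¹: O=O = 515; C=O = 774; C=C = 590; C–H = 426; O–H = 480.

Bonds broken (reactants):
  C–H: 4 × 426 = 1704
  C=C: 1 × 590 = 590
  O=O: 3 × 515 = 1545
  Σ(broken) = 3839 kJ
Bonds formed (products):
  C=O: 4 × 774 = 3096
  O–H: 4 × 480 = 1920
  Σ(formed) = 5016 kJ
ΔH = Σ(broken) − Σ(formed) = 3839 − 5016 = −1177 kJ

ΔH ≈ −1177 kJ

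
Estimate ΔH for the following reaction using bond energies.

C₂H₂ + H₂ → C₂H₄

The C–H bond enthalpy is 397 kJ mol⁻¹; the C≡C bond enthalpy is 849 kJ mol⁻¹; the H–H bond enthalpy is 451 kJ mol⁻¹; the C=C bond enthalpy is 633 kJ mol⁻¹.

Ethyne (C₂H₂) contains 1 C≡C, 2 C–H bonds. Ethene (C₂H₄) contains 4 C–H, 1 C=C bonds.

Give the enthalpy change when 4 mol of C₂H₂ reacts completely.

Bonds broken (reactants):
  C≡C: 1 × 849 = 849
  C–H: 2 × 397 = 794
  H–H: 1 × 451 = 451
  Σ(broken) = 2094 kJ
Bonds formed (products):
  C–H: 4 × 397 = 1588
  C=C: 1 × 633 = 633
  Σ(formed) = 2221 kJ
ΔH = Σ(broken) − Σ(formed) = 2094 − 2221 = −127 kJ
For 4× the reaction as written: 4 × (−127) = −508 kJ

ΔH = −508 kJ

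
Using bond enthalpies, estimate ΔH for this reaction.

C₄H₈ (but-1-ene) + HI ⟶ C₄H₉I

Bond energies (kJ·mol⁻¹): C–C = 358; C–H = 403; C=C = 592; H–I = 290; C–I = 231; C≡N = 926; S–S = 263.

Bonds broken (reactants):
  C–C: 2 × 358 = 716
  C–H: 8 × 403 = 3224
  C=C: 1 × 592 = 592
  H–I: 1 × 290 = 290
  Σ(broken) = 4822 kJ
Bonds formed (products):
  C–C: 3 × 358 = 1074
  C–H: 9 × 403 = 3627
  C–I: 1 × 231 = 231
  Σ(formed) = 4932 kJ
ΔH = Σ(broken) − Σ(formed) = 4822 − 4932 = −110 kJ

ΔH ≈ −110 kJ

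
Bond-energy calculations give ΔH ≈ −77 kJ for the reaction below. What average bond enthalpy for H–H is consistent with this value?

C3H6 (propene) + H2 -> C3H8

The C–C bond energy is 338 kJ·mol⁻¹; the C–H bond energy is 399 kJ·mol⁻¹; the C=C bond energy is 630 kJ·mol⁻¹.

D(H–H) ≈ 429 kJ/mol

Let D be the H–H bond energy.
Σ(broken) = 1×338 + 6×399 + 1×630 + 1×D = 3362 + D
Σ(formed) = 2×338 + 8×399 = 3868
ΔH = Σ(broken) − Σ(formed) = (3362 + D) − (3868) = −506 + D
Setting this equal to −77 kJ gives D = 429 kJ/mol.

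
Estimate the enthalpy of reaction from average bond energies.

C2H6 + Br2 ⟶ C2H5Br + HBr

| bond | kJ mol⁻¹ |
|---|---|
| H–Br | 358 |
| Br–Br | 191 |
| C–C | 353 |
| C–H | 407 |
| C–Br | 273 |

Bonds broken (reactants):
  Br–Br: 1 × 191 = 191
  C–C: 1 × 353 = 353
  C–H: 6 × 407 = 2442
  Σ(broken) = 2986 kJ
Bonds formed (products):
  C–Br: 1 × 273 = 273
  C–C: 1 × 353 = 353
  C–H: 5 × 407 = 2035
  H–Br: 1 × 358 = 358
  Σ(formed) = 3019 kJ
ΔH = Σ(broken) − Σ(formed) = 2986 − 3019 = −33 kJ

ΔH ≈ −33 kJ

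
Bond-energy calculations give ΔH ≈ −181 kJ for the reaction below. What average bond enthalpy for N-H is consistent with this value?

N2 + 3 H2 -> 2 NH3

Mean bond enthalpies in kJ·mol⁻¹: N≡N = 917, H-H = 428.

Let D be the N-H bond energy.
Σ(broken) = 3×428 + 1×917 = 2201
Σ(formed) = 6×D = 6D
ΔH = Σ(broken) − Σ(formed) = (2201) − (6D) = +2201 − 6D
Setting this equal to −181 kJ gives 6D = 2382, so D = 397 kJ/mol.

D(N-H) ≈ 397 kJ/mol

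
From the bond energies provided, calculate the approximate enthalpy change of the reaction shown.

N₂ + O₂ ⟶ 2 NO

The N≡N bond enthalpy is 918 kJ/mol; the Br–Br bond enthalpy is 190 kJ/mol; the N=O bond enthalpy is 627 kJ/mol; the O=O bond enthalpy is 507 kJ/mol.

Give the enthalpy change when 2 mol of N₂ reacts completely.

ΔH = +342 kJ

Bonds broken (reactants):
  N≡N: 1 × 918 = 918
  O=O: 1 × 507 = 507
  Σ(broken) = 1425 kJ
Bonds formed (products):
  N=O: 2 × 627 = 1254
  Σ(formed) = 1254 kJ
ΔH = Σ(broken) − Σ(formed) = 1425 − 1254 = +171 kJ
For 2× the reaction as written: 2 × (+171) = +342 kJ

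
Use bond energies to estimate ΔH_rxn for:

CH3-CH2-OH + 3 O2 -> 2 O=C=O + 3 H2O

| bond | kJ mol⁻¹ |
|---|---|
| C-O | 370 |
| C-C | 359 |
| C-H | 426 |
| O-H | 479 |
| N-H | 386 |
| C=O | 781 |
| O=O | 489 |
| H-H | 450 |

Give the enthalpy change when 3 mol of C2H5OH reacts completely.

ΔH = −3579 kJ

Bonds broken (reactants):
  C-C: 1 × 359 = 359
  C-H: 5 × 426 = 2130
  C-O: 1 × 370 = 370
  O-H: 1 × 479 = 479
  O=O: 3 × 489 = 1467
  Σ(broken) = 4805 kJ
Bonds formed (products):
  C=O: 4 × 781 = 3124
  O-H: 6 × 479 = 2874
  Σ(formed) = 5998 kJ
ΔH = Σ(broken) − Σ(formed) = 4805 − 5998 = −1193 kJ
For 3× the reaction as written: 3 × (−1193) = −3579 kJ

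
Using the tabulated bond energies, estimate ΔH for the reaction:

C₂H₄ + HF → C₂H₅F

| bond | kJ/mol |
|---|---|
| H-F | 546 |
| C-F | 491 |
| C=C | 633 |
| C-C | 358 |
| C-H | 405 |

Bonds broken (reactants):
  C-H: 4 × 405 = 1620
  C=C: 1 × 633 = 633
  H-F: 1 × 546 = 546
  Σ(broken) = 2799 kJ
Bonds formed (products):
  C-C: 1 × 358 = 358
  C-F: 1 × 491 = 491
  C-H: 5 × 405 = 2025
  Σ(formed) = 2874 kJ
ΔH = Σ(broken) − Σ(formed) = 2799 − 2874 = −75 kJ

ΔH ≈ −75 kJ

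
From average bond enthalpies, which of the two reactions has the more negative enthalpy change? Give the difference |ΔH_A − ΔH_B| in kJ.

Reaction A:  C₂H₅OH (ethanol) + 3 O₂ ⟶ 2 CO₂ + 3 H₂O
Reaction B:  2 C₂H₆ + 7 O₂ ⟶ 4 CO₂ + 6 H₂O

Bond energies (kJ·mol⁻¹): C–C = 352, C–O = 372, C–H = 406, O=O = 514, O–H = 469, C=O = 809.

Reaction B, by 1641 kJ

Reaction A:
  Bonds broken (reactants):
    C–C: 1 × 352 = 352
    C–H: 5 × 406 = 2030
    C–O: 1 × 372 = 372
    O–H: 1 × 469 = 469
    O=O: 3 × 514 = 1542
    Σ(broken) = 4765 kJ
  Bonds formed (products):
    C=O: 4 × 809 = 3236
    O–H: 6 × 469 = 2814
    Σ(formed) = 6050 kJ
  ΔH_A = 4765 − 6050 = −1285 kJ
Reaction B:
  Bonds broken (reactants):
    C–C: 2 × 352 = 704
    C–H: 12 × 406 = 4872
    O=O: 7 × 514 = 3598
    Σ(broken) = 9174 kJ
  Bonds formed (products):
    C=O: 8 × 809 = 6472
    O–H: 12 × 469 = 5628
    Σ(formed) = 12100 kJ
  ΔH_B = 9174 − 12100 = −2926 kJ
ΔH_A − ΔH_B = +1641 kJ, so reaction B has the more negative ΔH; |ΔH_A − ΔH_B| = 1641 kJ.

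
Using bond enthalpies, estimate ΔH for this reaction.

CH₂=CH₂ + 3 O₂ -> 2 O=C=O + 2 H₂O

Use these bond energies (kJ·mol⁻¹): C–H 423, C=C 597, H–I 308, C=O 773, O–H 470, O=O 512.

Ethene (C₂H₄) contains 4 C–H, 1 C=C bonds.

ΔH ≈ −1147 kJ

Bonds broken (reactants):
  C–H: 4 × 423 = 1692
  C=C: 1 × 597 = 597
  O=O: 3 × 512 = 1536
  Σ(broken) = 3825 kJ
Bonds formed (products):
  C=O: 4 × 773 = 3092
  O–H: 4 × 470 = 1880
  Σ(formed) = 4972 kJ
ΔH = Σ(broken) − Σ(formed) = 3825 − 4972 = −1147 kJ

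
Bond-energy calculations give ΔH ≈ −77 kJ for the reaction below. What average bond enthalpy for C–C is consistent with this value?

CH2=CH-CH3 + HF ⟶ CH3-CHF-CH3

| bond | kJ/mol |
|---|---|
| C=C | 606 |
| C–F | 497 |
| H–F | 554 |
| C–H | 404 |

D(C–C) ≈ 336 kJ/mol

Let D be the C–C bond energy.
Σ(broken) = 1×D + 6×404 + 1×606 + 1×554 = 3584 + D
Σ(formed) = 2×D + 1×497 + 7×404 = 3325 + 2D
ΔH = Σ(broken) − Σ(formed) = (3584 + D) − (3325 + 2D) = +259 − D
Setting this equal to −77 kJ gives D = 336 kJ/mol.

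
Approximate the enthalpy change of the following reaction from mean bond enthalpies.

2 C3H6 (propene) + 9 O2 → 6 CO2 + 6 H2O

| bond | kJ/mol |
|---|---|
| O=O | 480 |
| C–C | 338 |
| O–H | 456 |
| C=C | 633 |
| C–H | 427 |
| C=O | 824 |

Bonds broken (reactants):
  C–C: 2 × 338 = 676
  C–H: 12 × 427 = 5124
  C=C: 2 × 633 = 1266
  O=O: 9 × 480 = 4320
  Σ(broken) = 11386 kJ
Bonds formed (products):
  C=O: 12 × 824 = 9888
  O–H: 12 × 456 = 5472
  Σ(formed) = 15360 kJ
ΔH = Σ(broken) − Σ(formed) = 11386 − 15360 = −3974 kJ

ΔH ≈ −3974 kJ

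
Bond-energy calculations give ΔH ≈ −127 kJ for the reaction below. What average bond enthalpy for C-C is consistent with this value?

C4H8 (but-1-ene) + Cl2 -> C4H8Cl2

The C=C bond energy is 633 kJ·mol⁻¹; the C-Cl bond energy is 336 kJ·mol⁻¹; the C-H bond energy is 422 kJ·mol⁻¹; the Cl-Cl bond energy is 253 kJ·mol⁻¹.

D(C-C) ≈ 341 kJ/mol

Let D be the C-C bond energy.
Σ(broken) = 2×D + 8×422 + 1×633 + 1×253 = 4262 + 2D
Σ(formed) = 3×D + 2×336 + 8×422 = 4048 + 3D
ΔH = Σ(broken) − Σ(formed) = (4262 + 2D) − (4048 + 3D) = +214 − D
Setting this equal to −127 kJ gives D = 341 kJ/mol.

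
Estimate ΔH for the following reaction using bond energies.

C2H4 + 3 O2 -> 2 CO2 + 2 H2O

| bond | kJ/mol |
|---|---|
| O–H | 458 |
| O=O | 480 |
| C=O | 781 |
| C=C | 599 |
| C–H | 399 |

ΔH ≈ −1321 kJ

Bonds broken (reactants):
  C–H: 4 × 399 = 1596
  C=C: 1 × 599 = 599
  O=O: 3 × 480 = 1440
  Σ(broken) = 3635 kJ
Bonds formed (products):
  C=O: 4 × 781 = 3124
  O–H: 4 × 458 = 1832
  Σ(formed) = 4956 kJ
ΔH = Σ(broken) − Σ(formed) = 3635 − 4956 = −1321 kJ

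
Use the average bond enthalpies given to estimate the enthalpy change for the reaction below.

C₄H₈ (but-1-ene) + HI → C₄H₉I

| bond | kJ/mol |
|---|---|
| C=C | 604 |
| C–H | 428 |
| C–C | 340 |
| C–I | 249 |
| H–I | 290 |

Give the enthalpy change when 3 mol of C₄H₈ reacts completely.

ΔH = −369 kJ

Bonds broken (reactants):
  C–C: 2 × 340 = 680
  C–H: 8 × 428 = 3424
  C=C: 1 × 604 = 604
  H–I: 1 × 290 = 290
  Σ(broken) = 4998 kJ
Bonds formed (products):
  C–C: 3 × 340 = 1020
  C–H: 9 × 428 = 3852
  C–I: 1 × 249 = 249
  Σ(formed) = 5121 kJ
ΔH = Σ(broken) − Σ(formed) = 4998 − 5121 = −123 kJ
For 3× the reaction as written: 3 × (−123) = −369 kJ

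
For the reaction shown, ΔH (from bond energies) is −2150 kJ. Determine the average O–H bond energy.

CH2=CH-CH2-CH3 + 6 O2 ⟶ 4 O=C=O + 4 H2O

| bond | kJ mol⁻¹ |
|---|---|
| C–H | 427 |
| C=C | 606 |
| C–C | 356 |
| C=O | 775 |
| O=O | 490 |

Let D be the O–H bond energy.
Σ(broken) = 2×356 + 8×427 + 1×606 + 6×490 = 7674
Σ(formed) = 8×775 + 8×D = 6200 + 8D
ΔH = Σ(broken) − Σ(formed) = (7674) − (6200 + 8D) = +1474 − 8D
Setting this equal to −2150 kJ gives 8D = 3624, so D = 453 kJ/mol.

D(O–H) ≈ 453 kJ/mol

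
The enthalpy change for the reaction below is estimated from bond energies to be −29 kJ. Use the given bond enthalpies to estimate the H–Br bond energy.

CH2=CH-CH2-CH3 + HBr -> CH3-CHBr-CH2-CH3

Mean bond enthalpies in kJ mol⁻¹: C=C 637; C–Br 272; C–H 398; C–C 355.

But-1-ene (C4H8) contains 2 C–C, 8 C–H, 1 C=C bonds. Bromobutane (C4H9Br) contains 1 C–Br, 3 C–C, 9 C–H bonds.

D(H–Br) ≈ 359 kJ/mol

Let D be the H–Br bond energy.
Σ(broken) = 2×355 + 8×398 + 1×637 + 1×D = 4531 + D
Σ(formed) = 1×272 + 3×355 + 9×398 = 4919
ΔH = Σ(broken) − Σ(formed) = (4531 + D) − (4919) = −388 + D
Setting this equal to −29 kJ gives D = 359 kJ/mol.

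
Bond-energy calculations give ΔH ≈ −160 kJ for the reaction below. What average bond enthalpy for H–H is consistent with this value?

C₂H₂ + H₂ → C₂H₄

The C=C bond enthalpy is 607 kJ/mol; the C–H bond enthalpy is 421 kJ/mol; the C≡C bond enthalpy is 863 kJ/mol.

D(H–H) ≈ 426 kJ/mol

Let D be the H–H bond energy.
Σ(broken) = 1×863 + 2×421 + 1×D = 1705 + D
Σ(formed) = 4×421 + 1×607 = 2291
ΔH = Σ(broken) − Σ(formed) = (1705 + D) − (2291) = −586 + D
Setting this equal to −160 kJ gives D = 426 kJ/mol.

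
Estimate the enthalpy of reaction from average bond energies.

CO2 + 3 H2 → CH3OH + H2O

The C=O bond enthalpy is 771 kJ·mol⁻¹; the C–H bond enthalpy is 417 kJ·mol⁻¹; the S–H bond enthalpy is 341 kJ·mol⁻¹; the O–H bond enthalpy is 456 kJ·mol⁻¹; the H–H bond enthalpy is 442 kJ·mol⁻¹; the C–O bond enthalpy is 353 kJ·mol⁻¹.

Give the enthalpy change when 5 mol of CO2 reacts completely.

Bonds broken (reactants):
  C=O: 2 × 771 = 1542
  H–H: 3 × 442 = 1326
  Σ(broken) = 2868 kJ
Bonds formed (products):
  C–H: 3 × 417 = 1251
  C–O: 1 × 353 = 353
  O–H: 3 × 456 = 1368
  Σ(formed) = 2972 kJ
ΔH = Σ(broken) − Σ(formed) = 2868 − 2972 = −104 kJ
For 5× the reaction as written: 5 × (−104) = −520 kJ

ΔH = −520 kJ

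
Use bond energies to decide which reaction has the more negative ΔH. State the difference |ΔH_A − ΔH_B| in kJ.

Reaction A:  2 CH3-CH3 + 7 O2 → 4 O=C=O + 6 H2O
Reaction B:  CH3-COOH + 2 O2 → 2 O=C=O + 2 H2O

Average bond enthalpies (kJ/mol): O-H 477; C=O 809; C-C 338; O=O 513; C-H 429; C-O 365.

Reaction A:
  Bonds broken (reactants):
    C-C: 2 × 338 = 676
    C-H: 12 × 429 = 5148
    O=O: 7 × 513 = 3591
    Σ(broken) = 9415 kJ
  Bonds formed (products):
    C=O: 8 × 809 = 6472
    O-H: 12 × 477 = 5724
    Σ(formed) = 12196 kJ
  ΔH_A = 9415 − 12196 = −2781 kJ
Reaction B:
  Bonds broken (reactants):
    C-C: 1 × 338 = 338
    C-H: 3 × 429 = 1287
    C-O: 1 × 365 = 365
    C=O: 1 × 809 = 809
    O-H: 1 × 477 = 477
    O=O: 2 × 513 = 1026
    Σ(broken) = 4302 kJ
  Bonds formed (products):
    C=O: 4 × 809 = 3236
    O-H: 4 × 477 = 1908
    Σ(formed) = 5144 kJ
  ΔH_B = 4302 − 5144 = −842 kJ
ΔH_A − ΔH_B = −1939 kJ, so reaction A has the more negative ΔH; |ΔH_A − ΔH_B| = 1939 kJ.

Reaction A, by 1939 kJ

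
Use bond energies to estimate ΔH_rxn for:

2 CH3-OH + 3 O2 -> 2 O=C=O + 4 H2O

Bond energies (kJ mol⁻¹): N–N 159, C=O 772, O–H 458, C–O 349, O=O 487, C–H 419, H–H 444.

ΔH ≈ −1163 kJ

Bonds broken (reactants):
  C–H: 6 × 419 = 2514
  C–O: 2 × 349 = 698
  O–H: 2 × 458 = 916
  O=O: 3 × 487 = 1461
  Σ(broken) = 5589 kJ
Bonds formed (products):
  C=O: 4 × 772 = 3088
  O–H: 8 × 458 = 3664
  Σ(formed) = 6752 kJ
ΔH = Σ(broken) − Σ(formed) = 5589 − 6752 = −1163 kJ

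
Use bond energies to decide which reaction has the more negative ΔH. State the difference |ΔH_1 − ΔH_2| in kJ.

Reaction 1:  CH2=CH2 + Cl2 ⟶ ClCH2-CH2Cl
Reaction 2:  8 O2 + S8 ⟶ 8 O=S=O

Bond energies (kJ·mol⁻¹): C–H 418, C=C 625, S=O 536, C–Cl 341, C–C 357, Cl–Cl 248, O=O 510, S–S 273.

Reaction 2, by 2146 kJ

Reaction 1:
  Bonds broken (reactants):
    C–H: 4 × 418 = 1672
    C=C: 1 × 625 = 625
    Cl–Cl: 1 × 248 = 248
    Σ(broken) = 2545 kJ
  Bonds formed (products):
    C–C: 1 × 357 = 357
    C–Cl: 2 × 341 = 682
    C–H: 4 × 418 = 1672
    Σ(formed) = 2711 kJ
  ΔH_1 = 2545 − 2711 = −166 kJ
Reaction 2:
  Bonds broken (reactants):
    O=O: 8 × 510 = 4080
    S–S: 8 × 273 = 2184
    Σ(broken) = 6264 kJ
  Bonds formed (products):
    S=O: 16 × 536 = 8576
    Σ(formed) = 8576 kJ
  ΔH_2 = 6264 − 8576 = −2312 kJ
ΔH_1 − ΔH_2 = +2146 kJ, so reaction 2 has the more negative ΔH; |ΔH_1 − ΔH_2| = 2146 kJ.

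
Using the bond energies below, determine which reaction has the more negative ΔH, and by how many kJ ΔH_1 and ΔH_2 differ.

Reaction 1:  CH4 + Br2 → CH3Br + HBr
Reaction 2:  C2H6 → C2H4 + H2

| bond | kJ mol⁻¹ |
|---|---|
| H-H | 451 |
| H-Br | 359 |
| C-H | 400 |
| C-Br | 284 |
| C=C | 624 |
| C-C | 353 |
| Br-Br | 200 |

Reaction 1:
  Bonds broken (reactants):
    Br-Br: 1 × 200 = 200
    C-H: 4 × 400 = 1600
    Σ(broken) = 1800 kJ
  Bonds formed (products):
    C-Br: 1 × 284 = 284
    C-H: 3 × 400 = 1200
    H-Br: 1 × 359 = 359
    Σ(formed) = 1843 kJ
  ΔH_1 = 1800 − 1843 = −43 kJ
Reaction 2:
  Bonds broken (reactants):
    C-C: 1 × 353 = 353
    C-H: 6 × 400 = 2400
    Σ(broken) = 2753 kJ
  Bonds formed (products):
    C-H: 4 × 400 = 1600
    C=C: 1 × 624 = 624
    H-H: 1 × 451 = 451
    Σ(formed) = 2675 kJ
  ΔH_2 = 2753 − 2675 = +78 kJ
ΔH_1 − ΔH_2 = −121 kJ, so reaction 1 has the more negative ΔH; |ΔH_1 − ΔH_2| = 121 kJ.

Reaction 1, by 121 kJ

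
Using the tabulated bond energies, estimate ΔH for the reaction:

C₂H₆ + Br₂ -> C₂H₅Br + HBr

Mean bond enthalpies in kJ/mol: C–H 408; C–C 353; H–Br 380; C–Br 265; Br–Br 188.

Bonds broken (reactants):
  Br–Br: 1 × 188 = 188
  C–C: 1 × 353 = 353
  C–H: 6 × 408 = 2448
  Σ(broken) = 2989 kJ
Bonds formed (products):
  C–Br: 1 × 265 = 265
  C–C: 1 × 353 = 353
  C–H: 5 × 408 = 2040
  H–Br: 1 × 380 = 380
  Σ(formed) = 3038 kJ
ΔH = Σ(broken) − Σ(formed) = 2989 − 3038 = −49 kJ

ΔH ≈ −49 kJ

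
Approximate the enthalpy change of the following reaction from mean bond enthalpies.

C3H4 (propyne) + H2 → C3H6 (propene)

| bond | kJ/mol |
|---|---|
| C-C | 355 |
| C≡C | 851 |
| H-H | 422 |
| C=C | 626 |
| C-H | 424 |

ΔH ≈ −201 kJ

Bonds broken (reactants):
  C≡C: 1 × 851 = 851
  C-C: 1 × 355 = 355
  C-H: 4 × 424 = 1696
  H-H: 1 × 422 = 422
  Σ(broken) = 3324 kJ
Bonds formed (products):
  C-C: 1 × 355 = 355
  C-H: 6 × 424 = 2544
  C=C: 1 × 626 = 626
  Σ(formed) = 3525 kJ
ΔH = Σ(broken) − Σ(formed) = 3324 − 3525 = −201 kJ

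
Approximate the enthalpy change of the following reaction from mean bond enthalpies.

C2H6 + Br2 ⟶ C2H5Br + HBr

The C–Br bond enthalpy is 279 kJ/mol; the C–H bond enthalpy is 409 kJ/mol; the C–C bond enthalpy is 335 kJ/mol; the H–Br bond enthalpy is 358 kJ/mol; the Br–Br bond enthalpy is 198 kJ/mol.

ΔH ≈ −30 kJ

Bonds broken (reactants):
  Br–Br: 1 × 198 = 198
  C–C: 1 × 335 = 335
  C–H: 6 × 409 = 2454
  Σ(broken) = 2987 kJ
Bonds formed (products):
  C–Br: 1 × 279 = 279
  C–C: 1 × 335 = 335
  C–H: 5 × 409 = 2045
  H–Br: 1 × 358 = 358
  Σ(formed) = 3017 kJ
ΔH = Σ(broken) − Σ(formed) = 2987 − 3017 = −30 kJ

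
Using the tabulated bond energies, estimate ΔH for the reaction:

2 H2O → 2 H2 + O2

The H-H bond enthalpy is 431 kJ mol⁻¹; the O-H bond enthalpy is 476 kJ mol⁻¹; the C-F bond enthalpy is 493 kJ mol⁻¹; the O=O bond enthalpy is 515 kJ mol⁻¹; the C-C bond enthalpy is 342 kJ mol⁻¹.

ΔH ≈ +527 kJ

Bonds broken (reactants):
  O-H: 4 × 476 = 1904
  Σ(broken) = 1904 kJ
Bonds formed (products):
  H-H: 2 × 431 = 862
  O=O: 1 × 515 = 515
  Σ(formed) = 1377 kJ
ΔH = Σ(broken) − Σ(formed) = 1904 − 1377 = +527 kJ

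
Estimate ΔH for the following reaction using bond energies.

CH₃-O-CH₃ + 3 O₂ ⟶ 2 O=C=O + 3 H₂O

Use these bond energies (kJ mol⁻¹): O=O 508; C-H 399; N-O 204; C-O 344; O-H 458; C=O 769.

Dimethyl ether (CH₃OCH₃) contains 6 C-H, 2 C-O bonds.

Bonds broken (reactants):
  C-H: 6 × 399 = 2394
  C-O: 2 × 344 = 688
  O=O: 3 × 508 = 1524
  Σ(broken) = 4606 kJ
Bonds formed (products):
  C=O: 4 × 769 = 3076
  O-H: 6 × 458 = 2748
  Σ(formed) = 5824 kJ
ΔH = Σ(broken) − Σ(formed) = 4606 − 5824 = −1218 kJ

ΔH ≈ −1218 kJ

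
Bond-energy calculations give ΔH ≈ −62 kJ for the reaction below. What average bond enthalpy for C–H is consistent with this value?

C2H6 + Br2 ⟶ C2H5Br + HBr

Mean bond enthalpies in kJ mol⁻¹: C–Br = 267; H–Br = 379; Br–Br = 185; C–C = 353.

D(C–H) ≈ 399 kJ/mol

Let D be the C–H bond energy.
Σ(broken) = 1×185 + 1×353 + 6×D = 538 + 6D
Σ(formed) = 1×267 + 1×353 + 5×D + 1×379 = 999 + 5D
ΔH = Σ(broken) − Σ(formed) = (538 + 6D) − (999 + 5D) = −461 + D
Setting this equal to −62 kJ gives D = 399 kJ/mol.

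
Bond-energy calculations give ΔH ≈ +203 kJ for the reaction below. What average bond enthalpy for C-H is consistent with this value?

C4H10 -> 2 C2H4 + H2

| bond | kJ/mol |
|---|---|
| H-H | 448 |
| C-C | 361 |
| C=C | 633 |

Let D be the C-H bond energy.
Σ(broken) = 3×361 + 10×D = 1083 + 10D
Σ(formed) = 8×D + 2×633 + 1×448 = 1714 + 8D
ΔH = Σ(broken) − Σ(formed) = (1083 + 10D) − (1714 + 8D) = −631 + 2D
Setting this equal to +203 kJ gives 2D = 834, so D = 417 kJ/mol.

D(C-H) ≈ 417 kJ/mol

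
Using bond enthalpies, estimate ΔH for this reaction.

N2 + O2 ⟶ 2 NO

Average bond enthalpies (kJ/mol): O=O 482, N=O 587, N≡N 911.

ΔH ≈ +219 kJ

Bonds broken (reactants):
  N≡N: 1 × 911 = 911
  O=O: 1 × 482 = 482
  Σ(broken) = 1393 kJ
Bonds formed (products):
  N=O: 2 × 587 = 1174
  Σ(formed) = 1174 kJ
ΔH = Σ(broken) − Σ(formed) = 1393 − 1174 = +219 kJ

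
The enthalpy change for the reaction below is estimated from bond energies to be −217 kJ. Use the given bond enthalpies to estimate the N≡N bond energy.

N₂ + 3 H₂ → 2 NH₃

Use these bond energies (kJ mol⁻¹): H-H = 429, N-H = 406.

D(N≡N) ≈ 932 kJ/mol

Let D be the N≡N bond energy.
Σ(broken) = 3×429 + 1×D = 1287 + D
Σ(formed) = 6×406 = 2436
ΔH = Σ(broken) − Σ(formed) = (1287 + D) − (2436) = −1149 + D
Setting this equal to −217 kJ gives D = 932 kJ/mol.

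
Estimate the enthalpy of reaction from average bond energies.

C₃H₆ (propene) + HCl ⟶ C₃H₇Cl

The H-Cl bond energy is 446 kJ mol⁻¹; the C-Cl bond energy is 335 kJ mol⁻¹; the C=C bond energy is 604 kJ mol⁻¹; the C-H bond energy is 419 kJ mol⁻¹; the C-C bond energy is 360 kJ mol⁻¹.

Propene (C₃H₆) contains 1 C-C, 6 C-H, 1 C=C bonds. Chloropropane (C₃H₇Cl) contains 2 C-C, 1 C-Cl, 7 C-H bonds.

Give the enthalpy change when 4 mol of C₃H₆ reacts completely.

Bonds broken (reactants):
  C-C: 1 × 360 = 360
  C-H: 6 × 419 = 2514
  C=C: 1 × 604 = 604
  H-Cl: 1 × 446 = 446
  Σ(broken) = 3924 kJ
Bonds formed (products):
  C-C: 2 × 360 = 720
  C-Cl: 1 × 335 = 335
  C-H: 7 × 419 = 2933
  Σ(formed) = 3988 kJ
ΔH = Σ(broken) − Σ(formed) = 3924 − 3988 = −64 kJ
For 4× the reaction as written: 4 × (−64) = −256 kJ

ΔH = −256 kJ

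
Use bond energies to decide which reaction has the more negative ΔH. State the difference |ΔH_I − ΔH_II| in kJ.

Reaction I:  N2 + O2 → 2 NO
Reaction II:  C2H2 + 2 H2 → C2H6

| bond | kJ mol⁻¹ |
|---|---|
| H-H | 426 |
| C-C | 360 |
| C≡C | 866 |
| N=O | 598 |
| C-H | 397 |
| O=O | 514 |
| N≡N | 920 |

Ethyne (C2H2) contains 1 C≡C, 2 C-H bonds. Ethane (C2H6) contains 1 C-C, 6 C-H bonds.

Reaction II, by 468 kJ

Reaction I:
  Bonds broken (reactants):
    N≡N: 1 × 920 = 920
    O=O: 1 × 514 = 514
    Σ(broken) = 1434 kJ
  Bonds formed (products):
    N=O: 2 × 598 = 1196
    Σ(formed) = 1196 kJ
  ΔH_I = 1434 − 1196 = +238 kJ
Reaction II:
  Bonds broken (reactants):
    C≡C: 1 × 866 = 866
    C-H: 2 × 397 = 794
    H-H: 2 × 426 = 852
    Σ(broken) = 2512 kJ
  Bonds formed (products):
    C-C: 1 × 360 = 360
    C-H: 6 × 397 = 2382
    Σ(formed) = 2742 kJ
  ΔH_II = 2512 − 2742 = −230 kJ
ΔH_I − ΔH_II = +468 kJ, so reaction II has the more negative ΔH; |ΔH_I − ΔH_II| = 468 kJ.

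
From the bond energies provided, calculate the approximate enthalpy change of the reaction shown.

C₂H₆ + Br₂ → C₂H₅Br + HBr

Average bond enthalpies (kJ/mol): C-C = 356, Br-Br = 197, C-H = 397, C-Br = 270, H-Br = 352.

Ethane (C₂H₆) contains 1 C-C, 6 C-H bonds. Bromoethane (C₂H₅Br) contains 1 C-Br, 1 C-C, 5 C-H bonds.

ΔH ≈ −28 kJ

Bonds broken (reactants):
  Br-Br: 1 × 197 = 197
  C-C: 1 × 356 = 356
  C-H: 6 × 397 = 2382
  Σ(broken) = 2935 kJ
Bonds formed (products):
  C-Br: 1 × 270 = 270
  C-C: 1 × 356 = 356
  C-H: 5 × 397 = 1985
  H-Br: 1 × 352 = 352
  Σ(formed) = 2963 kJ
ΔH = Σ(broken) − Σ(formed) = 2935 − 2963 = −28 kJ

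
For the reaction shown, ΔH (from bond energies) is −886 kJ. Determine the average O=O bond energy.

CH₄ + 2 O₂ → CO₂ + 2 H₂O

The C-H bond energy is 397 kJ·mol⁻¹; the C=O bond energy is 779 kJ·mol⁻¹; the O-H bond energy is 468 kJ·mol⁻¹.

Let D be the O=O bond energy.
Σ(broken) = 4×397 + 2×D = 1588 + 2D
Σ(formed) = 2×779 + 4×468 = 3430
ΔH = Σ(broken) − Σ(formed) = (1588 + 2D) − (3430) = −1842 + 2D
Setting this equal to −886 kJ gives 2D = 956, so D = 478 kJ/mol.

D(O=O) ≈ 478 kJ/mol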